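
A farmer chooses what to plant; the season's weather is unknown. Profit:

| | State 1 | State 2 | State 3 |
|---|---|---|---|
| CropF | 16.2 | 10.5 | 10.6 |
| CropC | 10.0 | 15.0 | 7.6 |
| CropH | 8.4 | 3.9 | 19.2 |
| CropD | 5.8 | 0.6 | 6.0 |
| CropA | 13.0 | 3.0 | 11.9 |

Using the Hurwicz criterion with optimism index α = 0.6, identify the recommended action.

CropF: 0.6·16.2 + 0.4·10.5 = 13.92
CropC: 0.6·15.0 + 0.4·7.6 = 12.04
CropH: 0.6·19.2 + 0.4·3.9 = 13.08
CropD: 0.6·6.0 + 0.4·0.6 = 3.84
CropA: 0.6·13.0 + 0.4·3.0 = 9
Highest Hurwicz score = 13.92 → CropF.

CropF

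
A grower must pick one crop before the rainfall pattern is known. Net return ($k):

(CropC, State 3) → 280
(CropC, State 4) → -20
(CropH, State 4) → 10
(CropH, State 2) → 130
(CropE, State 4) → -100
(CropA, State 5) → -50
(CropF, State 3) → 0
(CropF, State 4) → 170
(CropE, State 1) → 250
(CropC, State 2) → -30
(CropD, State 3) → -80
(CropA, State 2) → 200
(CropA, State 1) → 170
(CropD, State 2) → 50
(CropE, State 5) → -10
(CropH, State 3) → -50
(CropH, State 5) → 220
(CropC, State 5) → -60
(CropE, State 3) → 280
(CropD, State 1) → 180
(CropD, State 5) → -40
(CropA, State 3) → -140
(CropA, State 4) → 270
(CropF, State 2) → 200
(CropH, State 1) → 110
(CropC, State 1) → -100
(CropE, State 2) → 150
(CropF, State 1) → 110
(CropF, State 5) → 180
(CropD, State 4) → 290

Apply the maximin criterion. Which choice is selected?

Row minima: CropF=0, CropD=-80, CropA=-140, CropE=-100, CropC=-100, CropH=-50
Best worst-case = 0 → CropF.

CropF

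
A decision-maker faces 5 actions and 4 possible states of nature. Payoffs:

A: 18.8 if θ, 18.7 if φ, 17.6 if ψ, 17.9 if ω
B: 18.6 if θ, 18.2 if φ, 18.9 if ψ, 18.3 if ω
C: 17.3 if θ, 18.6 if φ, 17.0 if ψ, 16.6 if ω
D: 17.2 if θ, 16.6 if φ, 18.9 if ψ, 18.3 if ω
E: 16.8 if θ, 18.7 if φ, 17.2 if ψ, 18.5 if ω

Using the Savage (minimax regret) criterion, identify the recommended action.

Column bests: θ=18.8, φ=18.7, ψ=18.9, ω=18.5.
A regrets: 0.0, 0.0, 1.3, 0.6 → max 1.3
B regrets: 0.2, 0.5, 0.0, 0.2 → max 0.5
C regrets: 1.5, 0.1, 1.9, 1.9 → max 1.9
D regrets: 1.6, 2.1, 0.0, 0.2 → max 2.1
E regrets: 2.0, 0.0, 1.7, 0.0 → max 2.0
Smallest max regret = 0.5 → B.

B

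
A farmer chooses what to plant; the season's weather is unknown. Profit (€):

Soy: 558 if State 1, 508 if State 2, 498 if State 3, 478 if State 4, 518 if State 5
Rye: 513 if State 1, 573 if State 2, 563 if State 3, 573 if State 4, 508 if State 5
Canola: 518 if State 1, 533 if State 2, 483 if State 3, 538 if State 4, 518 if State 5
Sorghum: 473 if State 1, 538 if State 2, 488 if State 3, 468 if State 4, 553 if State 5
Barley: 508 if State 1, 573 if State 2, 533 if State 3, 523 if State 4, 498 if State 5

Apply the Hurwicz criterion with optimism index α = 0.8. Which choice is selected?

Soy: 0.8·558 + 0.2·478 = 542
Rye: 0.8·573 + 0.2·508 = 560
Canola: 0.8·538 + 0.2·483 = 527
Sorghum: 0.8·553 + 0.2·468 = 536
Barley: 0.8·573 + 0.2·498 = 558
Highest Hurwicz score = 560 → Rye.

Rye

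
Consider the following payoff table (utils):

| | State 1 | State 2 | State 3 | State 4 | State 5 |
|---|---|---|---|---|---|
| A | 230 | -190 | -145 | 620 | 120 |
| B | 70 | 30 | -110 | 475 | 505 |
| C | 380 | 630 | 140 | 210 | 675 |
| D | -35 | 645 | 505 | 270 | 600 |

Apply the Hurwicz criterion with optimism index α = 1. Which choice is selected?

A: 1·620 + 0·(-190) = 620
B: 1·505 + 0·(-110) = 505
C: 1·675 + 0·140 = 675
D: 1·645 + 0·(-35) = 645
Highest Hurwicz score = 675 → C.

C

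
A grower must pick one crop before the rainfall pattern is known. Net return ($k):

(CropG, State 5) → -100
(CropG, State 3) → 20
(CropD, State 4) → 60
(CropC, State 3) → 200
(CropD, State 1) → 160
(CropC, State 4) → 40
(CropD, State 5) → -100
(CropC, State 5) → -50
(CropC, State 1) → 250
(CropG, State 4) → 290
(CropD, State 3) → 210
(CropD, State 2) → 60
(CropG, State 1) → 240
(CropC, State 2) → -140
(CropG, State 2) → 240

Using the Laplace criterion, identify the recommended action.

Row averages: CropG=138, CropC=60, CropD=78
Highest average = 138 → CropG.

CropG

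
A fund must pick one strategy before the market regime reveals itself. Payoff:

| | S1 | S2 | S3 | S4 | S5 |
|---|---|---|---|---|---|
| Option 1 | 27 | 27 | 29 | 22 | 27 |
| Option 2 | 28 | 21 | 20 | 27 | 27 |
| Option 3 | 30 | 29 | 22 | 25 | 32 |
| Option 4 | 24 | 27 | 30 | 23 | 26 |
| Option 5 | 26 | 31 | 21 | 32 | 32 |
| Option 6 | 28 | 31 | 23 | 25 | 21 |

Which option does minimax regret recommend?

Option 3

Column bests: S1=30, S2=31, S3=30, S4=32, S5=32.
Option 1 regrets: 3, 4, 1, 10, 5 → max 10
Option 2 regrets: 2, 10, 10, 5, 5 → max 10
Option 3 regrets: 0, 2, 8, 7, 0 → max 8
Option 4 regrets: 6, 4, 0, 9, 6 → max 9
Option 5 regrets: 4, 0, 9, 0, 0 → max 9
Option 6 regrets: 2, 0, 7, 7, 11 → max 11
Smallest max regret = 8 → Option 3.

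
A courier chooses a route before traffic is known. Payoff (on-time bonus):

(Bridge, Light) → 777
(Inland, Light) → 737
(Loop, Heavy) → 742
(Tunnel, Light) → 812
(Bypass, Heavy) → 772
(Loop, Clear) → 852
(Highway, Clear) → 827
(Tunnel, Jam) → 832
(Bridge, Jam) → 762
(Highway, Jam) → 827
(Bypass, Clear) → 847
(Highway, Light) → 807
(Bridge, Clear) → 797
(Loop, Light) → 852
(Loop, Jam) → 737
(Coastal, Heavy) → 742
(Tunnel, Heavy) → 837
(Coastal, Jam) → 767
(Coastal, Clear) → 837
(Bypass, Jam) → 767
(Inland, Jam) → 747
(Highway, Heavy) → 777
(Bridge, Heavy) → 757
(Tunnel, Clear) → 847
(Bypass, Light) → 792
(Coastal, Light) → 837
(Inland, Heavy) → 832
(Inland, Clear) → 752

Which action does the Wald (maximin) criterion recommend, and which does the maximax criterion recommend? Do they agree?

maximin → Tunnel; maximax → Loop (disagree)

Row minima: Highway=777, Loop=737, Coastal=742, Tunnel=812, Inland=737, Bridge=757, Bypass=767
Best worst-case = 812 → Tunnel.
Row maxima: Highway=827, Loop=852, Coastal=837, Tunnel=847, Inland=832, Bridge=797, Bypass=847
Best best-case = 852 → Loop.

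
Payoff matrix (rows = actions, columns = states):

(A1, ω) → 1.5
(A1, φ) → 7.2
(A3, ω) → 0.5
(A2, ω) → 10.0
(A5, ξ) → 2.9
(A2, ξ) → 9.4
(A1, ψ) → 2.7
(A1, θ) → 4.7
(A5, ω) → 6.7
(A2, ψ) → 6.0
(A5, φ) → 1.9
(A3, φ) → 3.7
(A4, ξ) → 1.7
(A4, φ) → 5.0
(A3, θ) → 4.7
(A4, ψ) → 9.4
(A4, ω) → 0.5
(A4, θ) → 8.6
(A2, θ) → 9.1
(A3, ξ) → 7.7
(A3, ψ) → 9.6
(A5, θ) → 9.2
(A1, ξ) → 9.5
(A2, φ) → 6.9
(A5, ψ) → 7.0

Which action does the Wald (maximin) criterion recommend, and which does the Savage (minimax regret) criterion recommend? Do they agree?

Row minima: A1=1.5, A2=6.0, A3=0.5, A4=0.5, A5=1.9
Best worst-case = 6.0 → A2.
Column bests: θ=9.2, φ=7.2, ψ=9.6, ω=10.0, ξ=9.5.
A1 regrets: 4.5, 0.0, 6.9, 8.5, 0.0 → max 8.5
A2 regrets: 0.1, 0.3, 3.6, 0.0, 0.1 → max 3.6
A3 regrets: 4.5, 3.5, 0.0, 9.5, 1.8 → max 9.5
A4 regrets: 0.6, 2.2, 0.2, 9.5, 7.8 → max 9.5
A5 regrets: 0.0, 5.3, 2.6, 3.3, 6.6 → max 6.6
Smallest max regret = 3.6 → A2.

maximin → A2; minimax regret → A2 (agree)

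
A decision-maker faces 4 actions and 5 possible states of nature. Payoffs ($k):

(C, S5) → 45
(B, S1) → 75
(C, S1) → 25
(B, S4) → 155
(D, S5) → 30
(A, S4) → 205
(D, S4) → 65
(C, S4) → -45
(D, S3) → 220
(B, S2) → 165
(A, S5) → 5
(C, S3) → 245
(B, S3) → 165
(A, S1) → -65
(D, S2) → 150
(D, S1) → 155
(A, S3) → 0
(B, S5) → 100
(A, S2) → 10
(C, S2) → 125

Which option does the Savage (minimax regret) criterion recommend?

B

Column bests: S1=155, S2=165, S3=245, S4=205, S5=100.
A regrets: 220, 155, 245, 0, 95 → max 245
B regrets: 80, 0, 80, 50, 0 → max 80
C regrets: 130, 40, 0, 250, 55 → max 250
D regrets: 0, 15, 25, 140, 70 → max 140
Smallest max regret = 80 → B.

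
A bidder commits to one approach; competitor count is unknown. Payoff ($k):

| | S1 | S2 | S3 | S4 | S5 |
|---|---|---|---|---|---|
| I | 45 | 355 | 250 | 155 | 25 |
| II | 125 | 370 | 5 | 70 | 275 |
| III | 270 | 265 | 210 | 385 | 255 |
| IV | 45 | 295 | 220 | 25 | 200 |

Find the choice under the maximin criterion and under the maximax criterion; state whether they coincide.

Row minima: I=25, II=5, III=210, IV=25
Best worst-case = 210 → III.
Row maxima: I=355, II=370, III=385, IV=295
Best best-case = 385 → III.

maximin → III; maximax → III (agree)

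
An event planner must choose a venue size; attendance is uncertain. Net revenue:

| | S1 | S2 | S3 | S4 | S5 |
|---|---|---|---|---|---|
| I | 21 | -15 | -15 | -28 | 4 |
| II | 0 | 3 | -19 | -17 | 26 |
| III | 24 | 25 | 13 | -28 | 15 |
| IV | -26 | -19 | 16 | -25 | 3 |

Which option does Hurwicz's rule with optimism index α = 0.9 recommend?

II

I: 0.9·21 + 0.1·(-28) = 16.1
II: 0.9·26 + 0.1·(-19) = 21.5
III: 0.9·25 + 0.1·(-28) = 19.7
IV: 0.9·16 + 0.1·(-26) = 11.8
Highest Hurwicz score = 21.5 → II.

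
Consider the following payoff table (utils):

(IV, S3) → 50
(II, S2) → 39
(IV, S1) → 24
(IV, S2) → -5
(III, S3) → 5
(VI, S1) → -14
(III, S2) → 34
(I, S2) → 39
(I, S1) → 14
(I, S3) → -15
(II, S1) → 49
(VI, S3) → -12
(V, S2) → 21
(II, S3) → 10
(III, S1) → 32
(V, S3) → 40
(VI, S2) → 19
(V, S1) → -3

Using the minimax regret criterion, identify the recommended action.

Column bests: S1=49, S2=39, S3=50.
I regrets: 35, 0, 65 → max 65
II regrets: 0, 0, 40 → max 40
III regrets: 17, 5, 45 → max 45
IV regrets: 25, 44, 0 → max 44
V regrets: 52, 18, 10 → max 52
VI regrets: 63, 20, 62 → max 63
Smallest max regret = 40 → II.

II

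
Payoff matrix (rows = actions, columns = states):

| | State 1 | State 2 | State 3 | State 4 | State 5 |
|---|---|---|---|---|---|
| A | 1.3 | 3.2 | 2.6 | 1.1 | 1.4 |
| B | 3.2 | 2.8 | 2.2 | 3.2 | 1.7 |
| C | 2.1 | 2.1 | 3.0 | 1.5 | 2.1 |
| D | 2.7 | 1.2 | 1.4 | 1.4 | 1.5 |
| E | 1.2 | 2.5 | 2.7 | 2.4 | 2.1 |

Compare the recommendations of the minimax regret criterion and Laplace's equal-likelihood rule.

Column bests: State 1=3.2, State 2=3.2, State 3=3.0, State 4=3.2, State 5=2.1.
A regrets: 1.9, 0.0, 0.4, 2.1, 0.7 → max 2.1
B regrets: 0.0, 0.4, 0.8, 0.0, 0.4 → max 0.8
C regrets: 1.1, 1.1, 0.0, 1.7, 0.0 → max 1.7
D regrets: 0.5, 2.0, 1.6, 1.8, 0.6 → max 2.0
E regrets: 2.0, 0.7, 0.3, 0.8, 0.0 → max 2.0
Smallest max regret = 0.8 → B.
Row averages: A=1.92, B=2.62, C=2.16, D=1.64, E=2.18
Highest average = 2.62 → B.

minimax regret → B; laplace → B (agree)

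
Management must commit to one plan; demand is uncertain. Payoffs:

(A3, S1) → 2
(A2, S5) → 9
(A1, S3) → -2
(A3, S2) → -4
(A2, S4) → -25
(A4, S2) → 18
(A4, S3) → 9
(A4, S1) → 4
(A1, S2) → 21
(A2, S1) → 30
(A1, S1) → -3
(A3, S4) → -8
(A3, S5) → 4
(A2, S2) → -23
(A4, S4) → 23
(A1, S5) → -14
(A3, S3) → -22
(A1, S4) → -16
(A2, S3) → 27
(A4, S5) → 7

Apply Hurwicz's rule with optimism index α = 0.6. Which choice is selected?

A4

A1: 0.6·21 + 0.4·(-16) = 6.2
A2: 0.6·30 + 0.4·(-25) = 8
A3: 0.6·4 + 0.4·(-22) = -6.4
A4: 0.6·23 + 0.4·4 = 15.4
Highest Hurwicz score = 15.4 → A4.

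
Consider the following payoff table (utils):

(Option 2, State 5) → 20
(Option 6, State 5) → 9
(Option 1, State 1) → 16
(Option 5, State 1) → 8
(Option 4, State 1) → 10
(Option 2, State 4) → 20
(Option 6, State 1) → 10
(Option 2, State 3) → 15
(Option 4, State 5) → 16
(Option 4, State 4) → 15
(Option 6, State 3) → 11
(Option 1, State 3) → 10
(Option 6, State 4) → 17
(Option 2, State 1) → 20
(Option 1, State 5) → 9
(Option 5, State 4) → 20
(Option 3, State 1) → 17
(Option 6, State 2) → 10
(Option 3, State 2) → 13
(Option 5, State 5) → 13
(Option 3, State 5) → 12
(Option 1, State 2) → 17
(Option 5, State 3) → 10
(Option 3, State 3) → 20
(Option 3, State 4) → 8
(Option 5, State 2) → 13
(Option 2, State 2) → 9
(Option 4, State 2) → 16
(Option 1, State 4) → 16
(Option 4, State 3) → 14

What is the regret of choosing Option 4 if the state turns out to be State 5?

Best payoff under State 5 is 20.
Regret = 20 − 16 = 4.

4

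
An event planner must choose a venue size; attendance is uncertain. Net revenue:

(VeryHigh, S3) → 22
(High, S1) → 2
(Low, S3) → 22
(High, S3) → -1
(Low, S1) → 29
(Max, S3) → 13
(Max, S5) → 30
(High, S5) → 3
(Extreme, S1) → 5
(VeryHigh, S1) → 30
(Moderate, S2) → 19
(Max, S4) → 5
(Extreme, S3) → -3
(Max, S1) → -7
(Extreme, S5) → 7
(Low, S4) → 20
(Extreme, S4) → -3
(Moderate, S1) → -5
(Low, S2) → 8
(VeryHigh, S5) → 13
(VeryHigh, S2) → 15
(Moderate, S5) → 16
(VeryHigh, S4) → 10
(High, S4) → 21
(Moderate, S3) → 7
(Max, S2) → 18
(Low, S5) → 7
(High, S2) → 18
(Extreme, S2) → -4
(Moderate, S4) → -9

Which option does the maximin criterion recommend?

VeryHigh

Row minima: Low=7, Moderate=-9, High=-1, VeryHigh=10, Extreme=-4, Max=-7
Best worst-case = 10 → VeryHigh.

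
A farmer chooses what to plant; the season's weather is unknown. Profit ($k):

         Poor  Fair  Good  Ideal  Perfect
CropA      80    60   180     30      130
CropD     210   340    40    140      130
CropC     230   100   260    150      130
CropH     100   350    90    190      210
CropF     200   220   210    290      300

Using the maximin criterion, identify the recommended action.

CropF

Row minima: CropA=30, CropD=40, CropC=100, CropH=90, CropF=200
Best worst-case = 200 → CropF.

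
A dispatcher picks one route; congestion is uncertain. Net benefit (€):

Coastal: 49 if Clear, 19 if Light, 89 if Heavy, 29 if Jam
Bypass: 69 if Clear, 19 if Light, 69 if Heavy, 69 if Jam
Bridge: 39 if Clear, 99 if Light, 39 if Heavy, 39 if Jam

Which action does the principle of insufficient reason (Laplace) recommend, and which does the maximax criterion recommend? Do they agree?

laplace → Bypass; maximax → Bridge (disagree)

Row averages: Coastal=46.5, Bypass=56.5, Bridge=54
Highest average = 56.5 → Bypass.
Row maxima: Coastal=89, Bypass=69, Bridge=99
Best best-case = 99 → Bridge.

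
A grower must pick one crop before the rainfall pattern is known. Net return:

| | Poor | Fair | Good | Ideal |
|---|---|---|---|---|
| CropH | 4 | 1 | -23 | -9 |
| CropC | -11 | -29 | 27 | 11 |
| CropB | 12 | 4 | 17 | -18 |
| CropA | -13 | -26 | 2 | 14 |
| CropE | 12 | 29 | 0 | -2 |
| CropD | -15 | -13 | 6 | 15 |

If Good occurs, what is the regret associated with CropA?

Best payoff under Good is 27.
Regret = 27 − 2 = 25.

25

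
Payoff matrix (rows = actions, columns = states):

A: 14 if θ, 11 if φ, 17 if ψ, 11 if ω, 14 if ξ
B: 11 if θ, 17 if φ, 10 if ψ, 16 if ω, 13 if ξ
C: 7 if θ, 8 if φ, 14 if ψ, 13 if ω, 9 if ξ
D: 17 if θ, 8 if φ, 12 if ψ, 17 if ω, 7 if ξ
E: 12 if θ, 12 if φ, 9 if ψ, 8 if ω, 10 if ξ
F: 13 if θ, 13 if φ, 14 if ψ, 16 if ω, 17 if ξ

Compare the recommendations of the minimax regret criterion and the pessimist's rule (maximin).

minimax regret → F; maximin → F (agree)

Column bests: θ=17, φ=17, ψ=17, ω=17, ξ=17.
A regrets: 3, 6, 0, 6, 3 → max 6
B regrets: 6, 0, 7, 1, 4 → max 7
C regrets: 10, 9, 3, 4, 8 → max 10
D regrets: 0, 9, 5, 0, 10 → max 10
E regrets: 5, 5, 8, 9, 7 → max 9
F regrets: 4, 4, 3, 1, 0 → max 4
Smallest max regret = 4 → F.
Row minima: A=11, B=10, C=7, D=7, E=8, F=13
Best worst-case = 13 → F.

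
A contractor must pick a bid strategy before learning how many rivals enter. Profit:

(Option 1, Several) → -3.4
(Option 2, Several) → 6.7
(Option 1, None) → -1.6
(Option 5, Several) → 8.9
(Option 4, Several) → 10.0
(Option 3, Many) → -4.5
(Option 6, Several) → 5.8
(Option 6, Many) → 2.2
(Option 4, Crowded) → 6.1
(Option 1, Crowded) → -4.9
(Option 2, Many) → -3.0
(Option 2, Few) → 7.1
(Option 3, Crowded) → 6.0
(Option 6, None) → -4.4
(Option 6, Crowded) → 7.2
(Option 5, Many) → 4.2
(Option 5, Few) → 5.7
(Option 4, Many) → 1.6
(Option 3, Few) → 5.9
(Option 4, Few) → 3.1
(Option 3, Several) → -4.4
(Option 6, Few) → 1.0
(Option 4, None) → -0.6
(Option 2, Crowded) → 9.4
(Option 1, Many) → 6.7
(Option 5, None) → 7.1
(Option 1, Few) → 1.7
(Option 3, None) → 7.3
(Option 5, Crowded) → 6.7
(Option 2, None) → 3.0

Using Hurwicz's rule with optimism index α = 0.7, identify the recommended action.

Option 1: 0.7·6.7 + 0.3·(-4.9) = 3.22
Option 2: 0.7·9.4 + 0.3·(-3.0) = 5.68
Option 3: 0.7·7.3 + 0.3·(-4.5) = 3.76
Option 4: 0.7·10.0 + 0.3·(-0.6) = 6.82
Option 5: 0.7·8.9 + 0.3·4.2 = 7.49
Option 6: 0.7·7.2 + 0.3·(-4.4) = 3.72
Highest Hurwicz score = 7.49 → Option 5.

Option 5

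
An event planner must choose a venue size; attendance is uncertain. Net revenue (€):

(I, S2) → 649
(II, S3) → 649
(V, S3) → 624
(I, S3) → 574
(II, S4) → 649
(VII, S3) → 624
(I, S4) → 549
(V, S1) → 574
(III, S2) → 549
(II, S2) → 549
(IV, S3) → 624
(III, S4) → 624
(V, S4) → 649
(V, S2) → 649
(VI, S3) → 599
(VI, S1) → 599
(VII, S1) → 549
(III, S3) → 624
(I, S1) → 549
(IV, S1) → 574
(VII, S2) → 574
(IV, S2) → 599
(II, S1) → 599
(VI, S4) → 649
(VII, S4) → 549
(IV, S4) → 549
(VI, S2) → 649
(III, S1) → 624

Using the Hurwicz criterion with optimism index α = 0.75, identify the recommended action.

VI

I: 0.75·649 + 0.25·549 = 624
II: 0.75·649 + 0.25·549 = 624
III: 0.75·624 + 0.25·549 = 605.25
IV: 0.75·624 + 0.25·549 = 605.25
V: 0.75·649 + 0.25·574 = 630.25
VI: 0.75·649 + 0.25·599 = 636.5
VII: 0.75·624 + 0.25·549 = 605.25
Highest Hurwicz score = 636.5 → VI.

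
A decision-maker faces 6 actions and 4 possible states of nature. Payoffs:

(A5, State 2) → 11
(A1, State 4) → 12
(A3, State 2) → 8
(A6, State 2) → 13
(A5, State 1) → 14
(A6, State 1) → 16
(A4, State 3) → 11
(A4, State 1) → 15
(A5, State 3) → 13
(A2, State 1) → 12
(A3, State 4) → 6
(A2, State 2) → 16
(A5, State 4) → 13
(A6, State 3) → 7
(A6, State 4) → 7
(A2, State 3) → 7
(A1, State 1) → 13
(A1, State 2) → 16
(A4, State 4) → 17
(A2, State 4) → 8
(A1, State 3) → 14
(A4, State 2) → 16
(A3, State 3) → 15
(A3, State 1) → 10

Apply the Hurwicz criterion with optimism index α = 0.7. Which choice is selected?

A1: 0.7·16 + 0.3·12 = 14.8
A2: 0.7·16 + 0.3·7 = 13.3
A3: 0.7·15 + 0.3·6 = 12.3
A4: 0.7·17 + 0.3·11 = 15.2
A5: 0.7·14 + 0.3·11 = 13.1
A6: 0.7·16 + 0.3·7 = 13.3
Highest Hurwicz score = 15.2 → A4.

A4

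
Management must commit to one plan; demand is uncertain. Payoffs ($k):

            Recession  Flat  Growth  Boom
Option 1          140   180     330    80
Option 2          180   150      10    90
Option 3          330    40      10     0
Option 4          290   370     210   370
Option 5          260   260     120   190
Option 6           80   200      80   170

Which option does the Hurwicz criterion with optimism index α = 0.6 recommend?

Option 4

Option 1: 0.6·330 + 0.4·80 = 230
Option 2: 0.6·180 + 0.4·10 = 112
Option 3: 0.6·330 + 0.4·0 = 198
Option 4: 0.6·370 + 0.4·210 = 306
Option 5: 0.6·260 + 0.4·120 = 204
Option 6: 0.6·200 + 0.4·80 = 152
Highest Hurwicz score = 306 → Option 4.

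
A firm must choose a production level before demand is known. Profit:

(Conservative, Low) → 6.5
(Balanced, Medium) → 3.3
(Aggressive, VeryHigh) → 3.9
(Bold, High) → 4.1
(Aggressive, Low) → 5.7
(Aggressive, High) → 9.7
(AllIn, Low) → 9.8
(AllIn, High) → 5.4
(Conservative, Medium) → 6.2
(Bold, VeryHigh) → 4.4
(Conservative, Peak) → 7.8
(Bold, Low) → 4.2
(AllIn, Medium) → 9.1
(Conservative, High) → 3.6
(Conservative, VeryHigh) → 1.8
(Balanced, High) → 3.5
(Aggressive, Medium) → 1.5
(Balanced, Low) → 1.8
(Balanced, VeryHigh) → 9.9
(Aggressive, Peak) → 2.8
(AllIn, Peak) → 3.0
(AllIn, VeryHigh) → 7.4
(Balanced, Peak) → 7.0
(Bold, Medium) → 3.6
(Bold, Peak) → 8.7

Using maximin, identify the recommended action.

Bold

Row minima: Conservative=1.8, Balanced=1.8, Aggressive=1.5, Bold=3.6, AllIn=3.0
Best worst-case = 3.6 → Bold.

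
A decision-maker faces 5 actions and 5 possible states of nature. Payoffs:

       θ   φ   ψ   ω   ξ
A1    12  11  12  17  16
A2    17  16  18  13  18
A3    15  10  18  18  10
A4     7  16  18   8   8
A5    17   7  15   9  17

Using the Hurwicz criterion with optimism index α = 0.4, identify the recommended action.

A2

A1: 0.4·17 + 0.6·11 = 13.4
A2: 0.4·18 + 0.6·13 = 15
A3: 0.4·18 + 0.6·10 = 13.2
A4: 0.4·18 + 0.6·7 = 11.4
A5: 0.4·17 + 0.6·7 = 11
Highest Hurwicz score = 15 → A2.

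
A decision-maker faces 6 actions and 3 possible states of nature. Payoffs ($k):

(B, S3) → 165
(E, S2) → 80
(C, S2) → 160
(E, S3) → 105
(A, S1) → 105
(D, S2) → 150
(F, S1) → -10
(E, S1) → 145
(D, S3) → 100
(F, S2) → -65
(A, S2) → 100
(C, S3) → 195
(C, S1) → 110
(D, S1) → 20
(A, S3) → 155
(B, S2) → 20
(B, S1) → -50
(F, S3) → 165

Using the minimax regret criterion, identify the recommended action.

Column bests: S1=145, S2=160, S3=195.
A regrets: 40, 60, 40 → max 60
B regrets: 195, 140, 30 → max 195
C regrets: 35, 0, 0 → max 35
D regrets: 125, 10, 95 → max 125
E regrets: 0, 80, 90 → max 90
F regrets: 155, 225, 30 → max 225
Smallest max regret = 35 → C.

C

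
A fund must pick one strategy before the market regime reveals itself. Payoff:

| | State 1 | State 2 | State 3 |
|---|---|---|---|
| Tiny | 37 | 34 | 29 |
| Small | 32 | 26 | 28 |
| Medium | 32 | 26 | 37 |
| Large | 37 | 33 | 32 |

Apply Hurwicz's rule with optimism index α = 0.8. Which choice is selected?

Large

Tiny: 0.8·37 + 0.2·29 = 35.4
Small: 0.8·32 + 0.2·26 = 30.8
Medium: 0.8·37 + 0.2·26 = 34.8
Large: 0.8·37 + 0.2·32 = 36
Highest Hurwicz score = 36 → Large.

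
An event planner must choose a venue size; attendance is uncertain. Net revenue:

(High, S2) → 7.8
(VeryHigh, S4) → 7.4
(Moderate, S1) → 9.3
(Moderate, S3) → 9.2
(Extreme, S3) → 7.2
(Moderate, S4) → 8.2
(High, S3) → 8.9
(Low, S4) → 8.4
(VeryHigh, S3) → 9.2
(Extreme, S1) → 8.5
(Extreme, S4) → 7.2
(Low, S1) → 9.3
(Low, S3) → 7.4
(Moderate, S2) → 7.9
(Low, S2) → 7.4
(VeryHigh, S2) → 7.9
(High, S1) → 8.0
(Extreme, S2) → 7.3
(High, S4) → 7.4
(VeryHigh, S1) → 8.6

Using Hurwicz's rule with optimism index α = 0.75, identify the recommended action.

Low: 0.75·9.3 + 0.25·7.4 = 8.825
Moderate: 0.75·9.3 + 0.25·7.9 = 8.95
High: 0.75·8.9 + 0.25·7.4 = 8.525
VeryHigh: 0.75·9.2 + 0.25·7.4 = 8.75
Extreme: 0.75·8.5 + 0.25·7.2 = 8.175
Highest Hurwicz score = 8.95 → Moderate.

Moderate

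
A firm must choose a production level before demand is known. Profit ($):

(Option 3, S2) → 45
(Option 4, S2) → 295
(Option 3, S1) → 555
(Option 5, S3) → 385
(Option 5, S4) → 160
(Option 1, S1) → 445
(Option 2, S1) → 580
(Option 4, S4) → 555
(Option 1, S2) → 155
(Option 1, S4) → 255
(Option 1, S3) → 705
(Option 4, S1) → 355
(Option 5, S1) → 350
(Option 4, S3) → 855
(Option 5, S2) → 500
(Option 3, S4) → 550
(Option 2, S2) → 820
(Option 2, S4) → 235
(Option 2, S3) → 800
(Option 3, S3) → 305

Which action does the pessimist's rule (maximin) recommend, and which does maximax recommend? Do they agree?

Row minima: Option 1=155, Option 2=235, Option 3=45, Option 4=295, Option 5=160
Best worst-case = 295 → Option 4.
Row maxima: Option 1=705, Option 2=820, Option 3=555, Option 4=855, Option 5=500
Best best-case = 855 → Option 4.

maximin → Option 4; maximax → Option 4 (agree)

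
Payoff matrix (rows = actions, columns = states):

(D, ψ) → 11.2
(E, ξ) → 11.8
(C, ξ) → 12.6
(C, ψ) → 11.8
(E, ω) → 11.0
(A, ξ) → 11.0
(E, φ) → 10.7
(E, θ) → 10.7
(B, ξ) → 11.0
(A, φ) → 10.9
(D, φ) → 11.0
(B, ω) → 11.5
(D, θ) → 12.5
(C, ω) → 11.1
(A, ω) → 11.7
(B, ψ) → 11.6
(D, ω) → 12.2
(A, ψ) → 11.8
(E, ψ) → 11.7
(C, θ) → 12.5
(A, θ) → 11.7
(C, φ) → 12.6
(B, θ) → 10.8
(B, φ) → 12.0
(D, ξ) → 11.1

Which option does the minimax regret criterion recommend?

C

Column bests: θ=12.5, φ=12.6, ψ=11.8, ω=12.2, ξ=12.6.
A regrets: 0.8, 1.7, 0.0, 0.5, 1.6 → max 1.7
B regrets: 1.7, 0.6, 0.2, 0.7, 1.6 → max 1.7
C regrets: 0.0, 0.0, 0.0, 1.1, 0.0 → max 1.1
D regrets: 0.0, 1.6, 0.6, 0.0, 1.5 → max 1.6
E regrets: 1.8, 1.9, 0.1, 1.2, 0.8 → max 1.9
Smallest max regret = 1.1 → C.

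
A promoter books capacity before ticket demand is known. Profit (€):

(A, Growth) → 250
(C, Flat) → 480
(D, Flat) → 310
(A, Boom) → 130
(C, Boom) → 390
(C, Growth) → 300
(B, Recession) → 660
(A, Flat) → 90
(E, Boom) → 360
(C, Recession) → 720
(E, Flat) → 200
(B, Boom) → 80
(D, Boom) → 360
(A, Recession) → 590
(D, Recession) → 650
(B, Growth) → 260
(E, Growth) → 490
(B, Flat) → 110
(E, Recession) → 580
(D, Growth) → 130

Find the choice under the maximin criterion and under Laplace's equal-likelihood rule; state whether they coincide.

maximin → C; laplace → C (agree)

Row minima: A=90, B=80, C=300, D=130, E=200
Best worst-case = 300 → C.
Row averages: A=265, B=277.5, C=472.5, D=362.5, E=407.5
Highest average = 472.5 → C.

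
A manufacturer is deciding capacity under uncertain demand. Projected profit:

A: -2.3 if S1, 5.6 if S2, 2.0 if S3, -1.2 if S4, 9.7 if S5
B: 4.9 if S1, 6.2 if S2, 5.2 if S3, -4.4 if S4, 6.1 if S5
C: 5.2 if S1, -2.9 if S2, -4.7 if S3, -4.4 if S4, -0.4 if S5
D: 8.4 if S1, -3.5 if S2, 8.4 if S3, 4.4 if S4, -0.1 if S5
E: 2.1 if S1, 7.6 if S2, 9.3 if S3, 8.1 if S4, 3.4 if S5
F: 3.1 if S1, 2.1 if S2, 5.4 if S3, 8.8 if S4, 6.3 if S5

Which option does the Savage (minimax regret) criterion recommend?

F

Column bests: S1=8.4, S2=7.6, S3=9.3, S4=8.8, S5=9.7.
A regrets: 10.7, 2.0, 7.3, 10.0, 0.0 → max 10.7
B regrets: 3.5, 1.4, 4.1, 13.2, 3.6 → max 13.2
C regrets: 3.2, 10.5, 14.0, 13.2, 10.1 → max 14.0
D regrets: 0.0, 11.1, 0.9, 4.4, 9.8 → max 11.1
E regrets: 6.3, 0.0, 0.0, 0.7, 6.3 → max 6.3
F regrets: 5.3, 5.5, 3.9, 0.0, 3.4 → max 5.5
Smallest max regret = 5.5 → F.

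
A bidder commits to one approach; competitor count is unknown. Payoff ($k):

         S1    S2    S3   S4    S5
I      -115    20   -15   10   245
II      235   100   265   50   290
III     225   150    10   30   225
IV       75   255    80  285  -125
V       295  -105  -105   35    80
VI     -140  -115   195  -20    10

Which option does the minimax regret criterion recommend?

II

Column bests: S1=295, S2=255, S3=265, S4=285, S5=290.
I regrets: 410, 235, 280, 275, 45 → max 410
II regrets: 60, 155, 0, 235, 0 → max 235
III regrets: 70, 105, 255, 255, 65 → max 255
IV regrets: 220, 0, 185, 0, 415 → max 415
V regrets: 0, 360, 370, 250, 210 → max 370
VI regrets: 435, 370, 70, 305, 280 → max 435
Smallest max regret = 235 → II.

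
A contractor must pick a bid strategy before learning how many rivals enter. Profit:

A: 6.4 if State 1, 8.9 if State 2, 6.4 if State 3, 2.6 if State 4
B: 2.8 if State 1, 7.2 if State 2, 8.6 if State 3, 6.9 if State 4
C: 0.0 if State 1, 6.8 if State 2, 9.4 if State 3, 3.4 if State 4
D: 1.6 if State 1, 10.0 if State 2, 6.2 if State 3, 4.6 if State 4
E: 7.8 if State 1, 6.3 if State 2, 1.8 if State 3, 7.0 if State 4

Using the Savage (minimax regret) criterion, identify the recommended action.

Column bests: State 1=7.8, State 2=10.0, State 3=9.4, State 4=7.0.
A regrets: 1.4, 1.1, 3.0, 4.4 → max 4.4
B regrets: 5.0, 2.8, 0.8, 0.1 → max 5.0
C regrets: 7.8, 3.2, 0.0, 3.6 → max 7.8
D regrets: 6.2, 0.0, 3.2, 2.4 → max 6.2
E regrets: 0.0, 3.7, 7.6, 0.0 → max 7.6
Smallest max regret = 4.4 → A.

A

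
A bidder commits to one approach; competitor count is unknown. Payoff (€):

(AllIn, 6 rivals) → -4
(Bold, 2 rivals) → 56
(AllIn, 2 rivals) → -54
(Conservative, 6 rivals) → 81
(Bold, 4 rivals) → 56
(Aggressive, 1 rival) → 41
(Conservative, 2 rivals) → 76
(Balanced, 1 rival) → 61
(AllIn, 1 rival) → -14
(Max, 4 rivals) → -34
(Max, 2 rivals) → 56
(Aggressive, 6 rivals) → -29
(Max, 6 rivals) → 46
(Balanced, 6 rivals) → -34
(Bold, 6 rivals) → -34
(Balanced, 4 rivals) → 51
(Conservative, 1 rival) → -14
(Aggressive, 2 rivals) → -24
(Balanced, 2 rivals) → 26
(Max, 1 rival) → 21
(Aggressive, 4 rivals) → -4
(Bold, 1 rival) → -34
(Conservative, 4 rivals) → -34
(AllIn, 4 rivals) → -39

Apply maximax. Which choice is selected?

Conservative

Row maxima: Conservative=81, Balanced=61, Aggressive=41, Bold=56, AllIn=-4, Max=56
Best best-case = 81 → Conservative.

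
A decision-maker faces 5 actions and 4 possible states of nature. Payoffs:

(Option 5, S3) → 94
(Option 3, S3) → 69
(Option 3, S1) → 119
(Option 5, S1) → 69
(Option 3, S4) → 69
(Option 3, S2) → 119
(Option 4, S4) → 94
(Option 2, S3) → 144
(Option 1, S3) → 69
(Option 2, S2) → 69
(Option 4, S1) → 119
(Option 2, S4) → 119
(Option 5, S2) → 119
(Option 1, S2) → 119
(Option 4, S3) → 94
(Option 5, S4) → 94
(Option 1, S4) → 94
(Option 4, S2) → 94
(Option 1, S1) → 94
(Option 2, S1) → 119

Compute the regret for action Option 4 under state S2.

Best payoff under S2 is 119.
Regret = 119 − 94 = 25.

25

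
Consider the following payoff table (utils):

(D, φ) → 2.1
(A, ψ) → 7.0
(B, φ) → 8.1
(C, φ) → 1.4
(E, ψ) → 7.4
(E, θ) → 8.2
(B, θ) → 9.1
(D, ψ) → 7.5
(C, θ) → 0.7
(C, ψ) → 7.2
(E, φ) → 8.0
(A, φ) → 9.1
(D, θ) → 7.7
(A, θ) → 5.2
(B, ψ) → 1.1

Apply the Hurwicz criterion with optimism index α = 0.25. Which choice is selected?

E

A: 0.25·9.1 + 0.75·5.2 = 6.175
B: 0.25·9.1 + 0.75·1.1 = 3.1
C: 0.25·7.2 + 0.75·0.7 = 2.325
D: 0.25·7.7 + 0.75·2.1 = 3.5
E: 0.25·8.2 + 0.75·7.4 = 7.6
Highest Hurwicz score = 7.6 → E.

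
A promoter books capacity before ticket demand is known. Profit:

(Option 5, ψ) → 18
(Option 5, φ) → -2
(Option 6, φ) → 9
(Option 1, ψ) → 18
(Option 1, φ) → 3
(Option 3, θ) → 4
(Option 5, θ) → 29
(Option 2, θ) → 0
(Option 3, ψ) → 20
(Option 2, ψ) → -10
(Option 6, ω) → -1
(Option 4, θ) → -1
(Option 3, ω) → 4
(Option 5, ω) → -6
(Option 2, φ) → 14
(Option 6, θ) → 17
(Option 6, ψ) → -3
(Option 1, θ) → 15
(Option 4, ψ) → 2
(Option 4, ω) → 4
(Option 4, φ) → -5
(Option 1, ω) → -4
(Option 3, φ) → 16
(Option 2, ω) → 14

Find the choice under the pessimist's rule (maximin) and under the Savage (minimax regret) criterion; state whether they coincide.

maximin → Option 3; minimax regret → Option 1 (disagree)

Row minima: Option 1=-4, Option 2=-10, Option 3=4, Option 4=-5, Option 5=-6, Option 6=-3
Best worst-case = 4 → Option 3.
Column bests: θ=29, φ=16, ψ=20, ω=14.
Option 1 regrets: 14, 13, 2, 18 → max 18
Option 2 regrets: 29, 2, 30, 0 → max 30
Option 3 regrets: 25, 0, 0, 10 → max 25
Option 4 regrets: 30, 21, 18, 10 → max 30
Option 5 regrets: 0, 18, 2, 20 → max 20
Option 6 regrets: 12, 7, 23, 15 → max 23
Smallest max regret = 18 → Option 1.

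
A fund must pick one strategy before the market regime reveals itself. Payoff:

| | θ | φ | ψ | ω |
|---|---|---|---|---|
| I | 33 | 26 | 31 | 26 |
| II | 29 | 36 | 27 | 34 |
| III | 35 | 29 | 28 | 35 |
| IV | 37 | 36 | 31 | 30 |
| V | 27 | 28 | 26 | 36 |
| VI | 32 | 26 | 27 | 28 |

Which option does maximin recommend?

Row minima: I=26, II=27, III=28, IV=30, V=26, VI=26
Best worst-case = 30 → IV.

IV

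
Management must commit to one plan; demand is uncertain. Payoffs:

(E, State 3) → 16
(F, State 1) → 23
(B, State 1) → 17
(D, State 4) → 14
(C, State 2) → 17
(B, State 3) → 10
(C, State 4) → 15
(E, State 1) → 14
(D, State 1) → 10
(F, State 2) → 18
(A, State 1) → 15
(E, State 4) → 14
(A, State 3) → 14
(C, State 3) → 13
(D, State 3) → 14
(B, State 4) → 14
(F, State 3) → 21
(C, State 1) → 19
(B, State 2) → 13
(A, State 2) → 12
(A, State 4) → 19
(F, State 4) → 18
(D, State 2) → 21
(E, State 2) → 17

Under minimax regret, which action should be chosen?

Column bests: State 1=23, State 2=21, State 3=21, State 4=19.
A regrets: 8, 9, 7, 0 → max 9
B regrets: 6, 8, 11, 5 → max 11
C regrets: 4, 4, 8, 4 → max 8
D regrets: 13, 0, 7, 5 → max 13
E regrets: 9, 4, 5, 5 → max 9
F regrets: 0, 3, 0, 1 → max 3
Smallest max regret = 3 → F.

F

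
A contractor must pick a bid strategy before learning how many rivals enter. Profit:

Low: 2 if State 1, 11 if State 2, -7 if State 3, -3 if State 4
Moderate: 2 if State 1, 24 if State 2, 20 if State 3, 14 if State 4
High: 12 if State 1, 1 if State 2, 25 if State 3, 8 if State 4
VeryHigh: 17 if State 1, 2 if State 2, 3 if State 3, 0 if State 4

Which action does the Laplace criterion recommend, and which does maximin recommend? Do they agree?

Row averages: Low=0.75, Moderate=15, High=11.5, VeryHigh=5.5
Highest average = 15 → Moderate.
Row minima: Low=-7, Moderate=2, High=1, VeryHigh=0
Best worst-case = 2 → Moderate.

laplace → Moderate; maximin → Moderate (agree)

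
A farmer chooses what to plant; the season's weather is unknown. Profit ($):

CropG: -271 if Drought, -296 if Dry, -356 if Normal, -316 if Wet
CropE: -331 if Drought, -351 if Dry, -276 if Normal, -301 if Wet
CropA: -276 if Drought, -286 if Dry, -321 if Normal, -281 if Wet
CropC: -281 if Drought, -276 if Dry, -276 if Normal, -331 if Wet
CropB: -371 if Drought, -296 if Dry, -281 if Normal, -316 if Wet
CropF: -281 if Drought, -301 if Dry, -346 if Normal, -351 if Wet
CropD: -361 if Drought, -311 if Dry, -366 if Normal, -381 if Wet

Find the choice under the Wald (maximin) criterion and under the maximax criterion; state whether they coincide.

maximin → CropA; maximax → CropG (disagree)

Row minima: CropG=-356, CropE=-351, CropA=-321, CropC=-331, CropB=-371, CropF=-351, CropD=-381
Best worst-case = -321 → CropA.
Row maxima: CropG=-271, CropE=-276, CropA=-276, CropC=-276, CropB=-281, CropF=-281, CropD=-311
Best best-case = -271 → CropG.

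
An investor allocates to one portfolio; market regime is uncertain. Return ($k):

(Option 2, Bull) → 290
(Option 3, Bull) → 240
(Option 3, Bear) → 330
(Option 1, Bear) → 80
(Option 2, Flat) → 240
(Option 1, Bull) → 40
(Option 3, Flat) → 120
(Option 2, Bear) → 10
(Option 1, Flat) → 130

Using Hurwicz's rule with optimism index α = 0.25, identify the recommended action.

Option 3

Option 1: 0.25·130 + 0.75·40 = 62.5
Option 2: 0.25·290 + 0.75·10 = 80
Option 3: 0.25·330 + 0.75·120 = 172.5
Highest Hurwicz score = 172.5 → Option 3.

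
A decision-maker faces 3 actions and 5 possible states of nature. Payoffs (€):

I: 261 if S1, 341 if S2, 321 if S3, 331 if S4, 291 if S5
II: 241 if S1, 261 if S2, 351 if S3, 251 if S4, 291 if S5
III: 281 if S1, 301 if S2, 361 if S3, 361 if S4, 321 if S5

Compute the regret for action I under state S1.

Best payoff under S1 is 281.
Regret = 281 − 261 = 20.

20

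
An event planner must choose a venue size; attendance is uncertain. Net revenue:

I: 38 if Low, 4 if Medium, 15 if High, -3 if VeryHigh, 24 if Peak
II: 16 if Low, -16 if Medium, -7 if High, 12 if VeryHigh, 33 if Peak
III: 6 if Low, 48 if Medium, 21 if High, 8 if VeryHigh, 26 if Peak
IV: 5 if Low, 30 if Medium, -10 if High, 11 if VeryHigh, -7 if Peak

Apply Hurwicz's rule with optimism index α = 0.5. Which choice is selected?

I: 0.5·38 + 0.5·(-3) = 17.5
II: 0.5·33 + 0.5·(-16) = 8.5
III: 0.5·48 + 0.5·6 = 27
IV: 0.5·30 + 0.5·(-10) = 10
Highest Hurwicz score = 27 → III.

III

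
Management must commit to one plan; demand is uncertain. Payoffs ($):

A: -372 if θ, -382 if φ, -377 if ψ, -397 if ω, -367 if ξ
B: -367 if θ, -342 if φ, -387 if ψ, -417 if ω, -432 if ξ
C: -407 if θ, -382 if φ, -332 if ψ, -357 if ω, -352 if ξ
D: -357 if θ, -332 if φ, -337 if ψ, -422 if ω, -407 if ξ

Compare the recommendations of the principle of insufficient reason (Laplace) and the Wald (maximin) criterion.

laplace → C; maximin → A (disagree)

Row averages: A=-379, B=-389, C=-366, D=-371
Highest average = -366 → C.
Row minima: A=-397, B=-432, C=-407, D=-422
Best worst-case = -397 → A.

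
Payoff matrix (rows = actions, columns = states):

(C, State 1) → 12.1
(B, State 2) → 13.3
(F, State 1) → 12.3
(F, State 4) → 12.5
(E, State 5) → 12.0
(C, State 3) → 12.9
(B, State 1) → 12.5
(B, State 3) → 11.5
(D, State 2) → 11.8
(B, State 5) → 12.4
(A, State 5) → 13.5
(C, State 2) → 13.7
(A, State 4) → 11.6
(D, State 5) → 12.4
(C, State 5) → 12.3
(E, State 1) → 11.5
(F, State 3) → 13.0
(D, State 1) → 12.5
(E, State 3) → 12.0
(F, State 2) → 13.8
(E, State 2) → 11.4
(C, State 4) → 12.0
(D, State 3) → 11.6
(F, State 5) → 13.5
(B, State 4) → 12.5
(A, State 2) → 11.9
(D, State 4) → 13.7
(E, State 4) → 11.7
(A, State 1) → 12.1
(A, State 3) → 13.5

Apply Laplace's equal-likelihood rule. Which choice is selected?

Row averages: A=12.52, B=12.44, C=12.6, D=12.4, E=11.72, F=13.02
Highest average = 13.02 → F.

F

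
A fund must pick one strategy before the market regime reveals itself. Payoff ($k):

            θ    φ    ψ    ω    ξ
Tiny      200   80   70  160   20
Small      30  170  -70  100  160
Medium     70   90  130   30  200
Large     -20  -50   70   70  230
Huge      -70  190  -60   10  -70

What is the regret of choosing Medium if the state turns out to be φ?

100

Best payoff under φ is 190.
Regret = 190 − 90 = 100.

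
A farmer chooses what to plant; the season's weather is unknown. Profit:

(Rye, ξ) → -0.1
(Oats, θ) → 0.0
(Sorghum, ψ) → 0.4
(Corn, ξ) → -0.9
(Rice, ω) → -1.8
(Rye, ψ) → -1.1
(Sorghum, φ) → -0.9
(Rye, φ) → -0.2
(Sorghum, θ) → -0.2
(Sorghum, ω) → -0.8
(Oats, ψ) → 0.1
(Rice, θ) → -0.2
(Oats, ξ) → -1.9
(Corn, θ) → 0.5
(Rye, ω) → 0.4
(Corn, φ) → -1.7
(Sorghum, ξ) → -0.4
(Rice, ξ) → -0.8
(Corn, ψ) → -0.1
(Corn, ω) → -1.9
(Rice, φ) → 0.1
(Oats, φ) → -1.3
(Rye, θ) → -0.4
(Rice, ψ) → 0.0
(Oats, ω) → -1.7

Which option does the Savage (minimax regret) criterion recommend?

Sorghum

Column bests: θ=0.5, φ=0.1, ψ=0.4, ω=0.4, ξ=-0.1.
Oats regrets: 0.5, 1.4, 0.3, 2.1, 1.8 → max 2.1
Rice regrets: 0.7, 0.0, 0.4, 2.2, 0.7 → max 2.2
Corn regrets: 0.0, 1.8, 0.5, 2.3, 0.8 → max 2.3
Sorghum regrets: 0.7, 1.0, 0.0, 1.2, 0.3 → max 1.2
Rye regrets: 0.9, 0.3, 1.5, 0.0, 0.0 → max 1.5
Smallest max regret = 1.2 → Sorghum.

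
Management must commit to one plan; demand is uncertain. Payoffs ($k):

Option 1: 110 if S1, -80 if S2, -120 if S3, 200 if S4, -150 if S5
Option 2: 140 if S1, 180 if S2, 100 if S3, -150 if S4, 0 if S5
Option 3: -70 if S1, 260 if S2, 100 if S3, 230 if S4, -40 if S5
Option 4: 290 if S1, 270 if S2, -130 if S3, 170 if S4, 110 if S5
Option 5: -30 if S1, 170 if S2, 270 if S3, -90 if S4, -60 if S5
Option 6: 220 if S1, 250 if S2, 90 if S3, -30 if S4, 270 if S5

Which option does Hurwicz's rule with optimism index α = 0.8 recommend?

Option 6

Option 1: 0.8·200 + 0.2·(-150) = 130
Option 2: 0.8·180 + 0.2·(-150) = 114
Option 3: 0.8·260 + 0.2·(-70) = 194
Option 4: 0.8·290 + 0.2·(-130) = 206
Option 5: 0.8·270 + 0.2·(-90) = 198
Option 6: 0.8·270 + 0.2·(-30) = 210
Highest Hurwicz score = 210 → Option 6.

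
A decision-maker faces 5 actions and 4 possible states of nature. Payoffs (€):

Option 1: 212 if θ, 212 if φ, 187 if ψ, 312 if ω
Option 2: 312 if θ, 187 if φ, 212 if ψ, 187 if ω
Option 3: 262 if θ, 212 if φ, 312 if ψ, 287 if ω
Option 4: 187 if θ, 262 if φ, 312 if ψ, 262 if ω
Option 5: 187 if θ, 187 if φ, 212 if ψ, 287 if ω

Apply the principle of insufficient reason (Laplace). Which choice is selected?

Option 3

Row averages: Option 1=230.75, Option 2=224.5, Option 3=268.25, Option 4=255.75, Option 5=218.25
Highest average = 268.25 → Option 3.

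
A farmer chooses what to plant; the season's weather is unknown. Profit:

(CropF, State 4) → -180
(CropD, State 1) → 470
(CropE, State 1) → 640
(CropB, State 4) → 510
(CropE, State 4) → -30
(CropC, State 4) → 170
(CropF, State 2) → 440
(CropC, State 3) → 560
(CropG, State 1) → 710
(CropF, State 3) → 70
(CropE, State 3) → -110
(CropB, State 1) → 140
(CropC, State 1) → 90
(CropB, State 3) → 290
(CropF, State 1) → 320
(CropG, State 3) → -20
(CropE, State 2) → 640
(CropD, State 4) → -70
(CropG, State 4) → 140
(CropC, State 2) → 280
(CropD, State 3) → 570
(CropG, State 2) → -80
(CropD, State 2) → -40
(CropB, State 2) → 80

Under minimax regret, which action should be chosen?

Column bests: State 1=710, State 2=640, State 3=570, State 4=510.
CropB regrets: 570, 560, 280, 0 → max 570
CropF regrets: 390, 200, 500, 690 → max 690
CropG regrets: 0, 720, 590, 370 → max 720
CropE regrets: 70, 0, 680, 540 → max 680
CropD regrets: 240, 680, 0, 580 → max 680
CropC regrets: 620, 360, 10, 340 → max 620
Smallest max regret = 570 → CropB.

CropB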